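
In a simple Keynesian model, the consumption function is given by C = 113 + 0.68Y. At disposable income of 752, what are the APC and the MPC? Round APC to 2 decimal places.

MPC = 0.68 (the slope of the consumption function)
C = 113 + 0.68(752) = 624.36, so APC = 624.36/752 = 0.83

APC = 0.83; MPC = 0.68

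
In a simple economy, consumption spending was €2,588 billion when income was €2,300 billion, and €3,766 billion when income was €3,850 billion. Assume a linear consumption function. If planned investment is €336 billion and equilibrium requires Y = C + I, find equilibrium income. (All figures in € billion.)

MPC = (3766 − 2588)/(3850 − 2300) = 1178/1550 = 0.76
a = 2588 − 0.76(2300) = 840
Equilibrium: Y = 840 + 0.76Y + 336
0.24Y = 1176, so Y = 1176/0.24 = 4900

Y = 4900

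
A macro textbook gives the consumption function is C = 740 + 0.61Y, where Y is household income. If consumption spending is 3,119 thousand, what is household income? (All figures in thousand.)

740 + 0.61Y = 3119
0.61Y = 2379, so Y = 2379/0.61 = 3900

Y = 3900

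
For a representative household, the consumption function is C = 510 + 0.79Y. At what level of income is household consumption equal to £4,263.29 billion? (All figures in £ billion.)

510 + 0.79Y = 4263.29
0.79Y = 3753.29, so Y = 3753.29/0.79 = 4751

Y = 4751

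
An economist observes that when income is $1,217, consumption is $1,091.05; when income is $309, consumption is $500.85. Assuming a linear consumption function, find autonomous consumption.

a = 300

MPC = ΔC/ΔY = (1091.05 − 500.85)/(1217 − 309) = 590.2/908 = 0.65
a = C − MPC·Y = 500.85 − 0.65(309) = 500.85 − 200.85 = 300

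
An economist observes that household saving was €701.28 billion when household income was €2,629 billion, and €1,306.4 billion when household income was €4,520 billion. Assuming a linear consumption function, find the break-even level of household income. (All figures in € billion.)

MPS = ΔS/ΔY = (1306.4 − 701.28)/(4520 − 2629) = 605.12/1891 = 0.32
MPC = 1 − MPS = 0.68
From S(2629) = 701.28: −a + 0.32(2629) = 701.28, so a = 841.28 − 701.28 = 140
Break-even (S = 0): Y = a/MPS = 140/0.32 = 437.5

Y = 437.5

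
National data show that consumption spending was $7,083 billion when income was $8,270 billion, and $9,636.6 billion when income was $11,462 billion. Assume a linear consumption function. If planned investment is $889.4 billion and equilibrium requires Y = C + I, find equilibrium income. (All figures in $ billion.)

MPC = (9636.6 − 7083)/(11462 − 8270) = 2553.6/3192 = 0.8
a = 7083 − 0.8(8270) = 467
Equilibrium: Y = 467 + 0.8Y + 889.4
0.2Y = 1356.4, so Y = 1356.4/0.2 = 6782

Y = 6782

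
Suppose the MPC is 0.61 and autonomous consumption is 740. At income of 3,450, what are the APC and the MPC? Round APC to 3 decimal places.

MPC = 0.61 (the slope of the consumption function)
C = 740 + 0.61(3450) = 2844.5, so APC = 2844.5/3450 = 0.824

APC = 0.824; MPC = 0.61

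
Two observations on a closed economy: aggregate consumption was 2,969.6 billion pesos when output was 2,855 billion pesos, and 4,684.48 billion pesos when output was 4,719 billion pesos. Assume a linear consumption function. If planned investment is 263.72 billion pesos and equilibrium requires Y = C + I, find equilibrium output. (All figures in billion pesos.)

Y = 7584

MPC = (4684.48 − 2969.6)/(4719 − 2855) = 1714.88/1864 = 0.92
a = 2969.6 − 0.92(2855) = 343
Equilibrium: Y = 343 + 0.92Y + 263.72
0.08Y = 606.72, so Y = 606.72/0.08 = 7584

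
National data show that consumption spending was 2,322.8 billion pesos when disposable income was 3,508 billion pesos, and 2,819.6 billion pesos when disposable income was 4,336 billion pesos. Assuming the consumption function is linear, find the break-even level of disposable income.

Y = 545

MPC = (2819.6 − 2322.8)/(4336 − 3508) = 496.8/828 = 0.6
a = 2322.8 − 0.6(3508) = 2322.8 − 2104.8 = 218
Break-even: Y = a/(1−MPC) = 218/0.4 = 545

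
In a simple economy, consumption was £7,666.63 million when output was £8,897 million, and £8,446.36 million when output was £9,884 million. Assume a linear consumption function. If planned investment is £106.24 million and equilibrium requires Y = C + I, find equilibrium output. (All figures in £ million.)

MPC = (8446.36 − 7666.63)/(9884 − 8897) = 779.73/987 = 0.79
a = 7666.63 − 0.79(8897) = 638
Equilibrium: Y = 638 + 0.79Y + 106.24
0.21Y = 744.24, so Y = 744.24/0.21 = 3544

Y = 3544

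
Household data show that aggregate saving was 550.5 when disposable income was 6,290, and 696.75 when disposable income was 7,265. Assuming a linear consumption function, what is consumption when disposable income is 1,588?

C = 1742.8

MPS = ΔS/ΔY = (696.75 − 550.5)/(7265 − 6290) = 146.25/975 = 0.15
MPC = 1 − MPS = 0.85
Autonomous saving = 550.5 − 0.15(6290) = -393, so a = 393
C = 393 + 0.85(1588) = 393 + 1349.8 = 1742.8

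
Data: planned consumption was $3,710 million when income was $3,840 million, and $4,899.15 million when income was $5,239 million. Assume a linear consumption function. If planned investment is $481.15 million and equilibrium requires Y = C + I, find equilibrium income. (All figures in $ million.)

Y = 6181

MPC = (4899.15 − 3710)/(5239 − 3840) = 1189.15/1399 = 0.85
a = 3710 − 0.85(3840) = 446
Equilibrium: Y = 446 + 0.85Y + 481.15
0.15Y = 927.15, so Y = 927.15/0.15 = 6181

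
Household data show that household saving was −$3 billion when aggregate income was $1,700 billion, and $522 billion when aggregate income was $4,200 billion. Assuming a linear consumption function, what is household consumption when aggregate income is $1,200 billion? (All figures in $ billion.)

C = 1308

MPS = ΔS/ΔY = (522 − (-3))/(4200 − 1700) = 525/2500 = 0.21
MPC = 1 − MPS = 0.79
Autonomous saving = -3 − 0.21(1700) = -360, so a = 360
C = 360 + 0.79(1200) = 360 + 948 = 1308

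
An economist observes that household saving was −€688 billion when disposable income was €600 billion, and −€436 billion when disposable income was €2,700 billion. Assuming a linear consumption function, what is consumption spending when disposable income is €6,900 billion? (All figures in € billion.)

C = 6832

MPS = ΔS/ΔY = (-436 − (-688))/(2700 − 600) = 252/2100 = 0.12
MPC = 1 − MPS = 0.88
Autonomous saving = -688 − 0.12(600) = -760, so a = 760
C = 760 + 0.88(6900) = 760 + 6072 = 6832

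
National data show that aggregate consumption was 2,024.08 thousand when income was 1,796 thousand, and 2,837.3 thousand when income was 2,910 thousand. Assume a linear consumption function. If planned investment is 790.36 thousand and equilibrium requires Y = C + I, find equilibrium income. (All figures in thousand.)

MPC = (2837.3 − 2024.08)/(2910 − 1796) = 813.22/1114 = 0.73
a = 2024.08 − 0.73(1796) = 713
Equilibrium: Y = 713 + 0.73Y + 790.36
0.27Y = 1503.36, so Y = 1503.36/0.27 = 5568

Y = 5568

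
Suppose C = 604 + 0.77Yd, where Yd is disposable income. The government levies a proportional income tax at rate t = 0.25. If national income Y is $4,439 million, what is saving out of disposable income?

Yd = (1 − 0.25)(4439) = 0.75(4439) = 3329.25
C = 604 + 0.77(3329.25) = 604 + 2563.5225 = 3167.5225
S = Yd − C = 3329.25 − 3167.5225 = 161.7275

S = 161.7275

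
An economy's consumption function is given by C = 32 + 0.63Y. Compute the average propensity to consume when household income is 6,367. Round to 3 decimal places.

C = 32 + 0.63(6367) = 4043.21
APC = C/Y = 4043.21/6367 = 0.635

APC = 0.635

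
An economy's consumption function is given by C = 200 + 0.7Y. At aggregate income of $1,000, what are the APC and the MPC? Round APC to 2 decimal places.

APC = 0.90; MPC = 0.7

MPC = 0.7 (the slope of the consumption function)
C = 200 + 0.7(1000) = 900, so APC = 900/1000 = 0.90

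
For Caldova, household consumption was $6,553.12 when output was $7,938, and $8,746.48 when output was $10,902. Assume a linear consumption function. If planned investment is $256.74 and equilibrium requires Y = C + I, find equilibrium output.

Y = 3599

MPC = (8746.48 − 6553.12)/(10902 − 7938) = 2193.36/2964 = 0.74
a = 6553.12 − 0.74(7938) = 679
Equilibrium: Y = 679 + 0.74Y + 256.74
0.26Y = 935.74, so Y = 935.74/0.26 = 3599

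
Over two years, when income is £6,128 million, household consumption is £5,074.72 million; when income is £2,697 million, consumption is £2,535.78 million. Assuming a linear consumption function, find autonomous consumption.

a = 540

MPC = ΔC/ΔY = (5074.72 − 2535.78)/(6128 − 2697) = 2538.94/3431 = 0.74
a = C − MPC·Y = 2535.78 − 0.74(2697) = 2535.78 − 1995.78 = 540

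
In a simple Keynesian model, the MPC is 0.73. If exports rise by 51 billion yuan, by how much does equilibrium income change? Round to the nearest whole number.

The multiplier is 1/(1 − MPC) = 1/0.27.
ΔY = 51/0.27 = 188.89 ≈ 189

ΔY ≈ 189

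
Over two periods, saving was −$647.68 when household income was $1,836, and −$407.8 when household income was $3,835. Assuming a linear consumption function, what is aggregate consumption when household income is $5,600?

MPS = ΔS/ΔY = (-407.8 − (-647.68))/(3835 − 1836) = 239.88/1999 = 0.12
MPC = 1 − MPS = 0.88
Autonomous saving = -647.68 − 0.12(1836) = -868, so a = 868
C = 868 + 0.88(5600) = 868 + 4928 = 5796

C = 5796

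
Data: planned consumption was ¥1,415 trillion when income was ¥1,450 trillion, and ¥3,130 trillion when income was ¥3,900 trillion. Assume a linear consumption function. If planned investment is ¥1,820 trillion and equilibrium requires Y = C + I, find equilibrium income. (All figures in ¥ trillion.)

Y = 7400

MPC = (3130 − 1415)/(3900 − 1450) = 1715/2450 = 0.7
a = 1415 − 0.7(1450) = 400
Equilibrium: Y = 400 + 0.7Y + 1820
0.3Y = 2220, so Y = 2220/0.3 = 7400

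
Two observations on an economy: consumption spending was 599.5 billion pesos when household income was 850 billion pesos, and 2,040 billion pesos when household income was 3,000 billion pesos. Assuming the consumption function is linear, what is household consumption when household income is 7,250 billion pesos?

MPC = (2040 − 599.5)/(3000 − 850) = 1440.5/2150 = 0.67
a = 599.5 − 0.67(850) = 599.5 − 569.5 = 30
C = 30 + 0.67(7250) = 30 + 4857.5 = 4887.5

C = 4887.5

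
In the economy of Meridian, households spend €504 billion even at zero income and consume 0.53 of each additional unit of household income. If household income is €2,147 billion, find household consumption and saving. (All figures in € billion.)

C = 1641.91; S = 505.09

C = 504 + 0.53(2147) = 504 + 1137.91 = 1641.91
S = Y − C = 2147 − 1641.91 = 505.09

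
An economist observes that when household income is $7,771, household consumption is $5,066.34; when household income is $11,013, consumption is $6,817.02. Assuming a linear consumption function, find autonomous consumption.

MPC = ΔC/ΔY = (6817.02 − 5066.34)/(11013 − 7771) = 1750.68/3242 = 0.54
a = C − MPC·Y = 5066.34 − 0.54(7771) = 5066.34 − 4196.34 = 870

a = 870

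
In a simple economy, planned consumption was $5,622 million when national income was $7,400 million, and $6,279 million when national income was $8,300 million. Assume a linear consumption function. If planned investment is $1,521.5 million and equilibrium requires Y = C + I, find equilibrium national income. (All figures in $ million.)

Y = 6450

MPC = (6279 − 5622)/(8300 − 7400) = 657/900 = 0.73
a = 5622 − 0.73(7400) = 220
Equilibrium: Y = 220 + 0.73Y + 1521.5
0.27Y = 1741.5, so Y = 1741.5/0.27 = 6450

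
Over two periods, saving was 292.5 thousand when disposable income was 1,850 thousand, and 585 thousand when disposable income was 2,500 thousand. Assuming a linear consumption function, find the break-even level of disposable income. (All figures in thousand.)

Y = 1200

MPS = ΔS/ΔY = (585 − 292.5)/(2500 − 1850) = 292.5/650 = 0.45
MPC = 1 − MPS = 0.55
From S(1850) = 292.5: −a + 0.45(1850) = 292.5, so a = 832.5 − 292.5 = 540
Break-even (S = 0): Y = a/MPS = 540/0.45 = 1200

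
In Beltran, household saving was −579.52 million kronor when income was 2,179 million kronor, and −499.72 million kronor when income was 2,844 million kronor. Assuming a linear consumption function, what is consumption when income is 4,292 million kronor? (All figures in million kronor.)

C = 4617.96

MPS = ΔS/ΔY = (-499.72 − (-579.52))/(2844 − 2179) = 79.8/665 = 0.12
MPC = 1 − MPS = 0.88
Autonomous saving = -579.52 − 0.12(2179) = -841, so a = 841
C = 841 + 0.88(4292) = 841 + 3776.96 = 4617.96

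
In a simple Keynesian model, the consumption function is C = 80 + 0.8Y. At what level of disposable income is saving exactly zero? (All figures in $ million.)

At break-even, C = Y: 80 + 0.8Y = Y
0.2Y = 80, so Y = 80/0.2 = 400

Y = 400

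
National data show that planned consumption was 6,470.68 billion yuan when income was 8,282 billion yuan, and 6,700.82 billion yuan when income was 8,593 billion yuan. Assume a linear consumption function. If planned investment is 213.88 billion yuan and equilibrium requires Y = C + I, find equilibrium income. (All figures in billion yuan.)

MPC = (6700.82 − 6470.68)/(8593 − 8282) = 230.14/311 = 0.74
a = 6470.68 − 0.74(8282) = 342
Equilibrium: Y = 342 + 0.74Y + 213.88
0.26Y = 555.88, so Y = 555.88/0.26 = 2138

Y = 2138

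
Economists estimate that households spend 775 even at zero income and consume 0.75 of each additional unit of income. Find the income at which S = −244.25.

S = Y − C = -775 + 0.25Y
-775 + 0.25Y = -244.25, so 0.25Y = 530.75 and Y = 2123

Y = 2123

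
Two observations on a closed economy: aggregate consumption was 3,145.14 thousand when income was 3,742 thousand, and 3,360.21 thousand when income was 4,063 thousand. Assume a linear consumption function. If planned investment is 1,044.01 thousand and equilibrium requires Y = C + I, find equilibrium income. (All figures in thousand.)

MPC = (3360.21 − 3145.14)/(4063 − 3742) = 215.07/321 = 0.67
a = 3145.14 − 0.67(3742) = 638
Equilibrium: Y = 638 + 0.67Y + 1044.01
0.33Y = 1682.01, so Y = 1682.01/0.33 = 5097

Y = 5097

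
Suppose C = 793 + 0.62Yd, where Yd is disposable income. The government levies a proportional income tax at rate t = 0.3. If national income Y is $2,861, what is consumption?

Yd = (1 − 0.3)(2861) = 0.7(2861) = 2002.7
C = 793 + 0.62(2002.7) = 793 + 1241.674 = 2034.674

C = 2034.674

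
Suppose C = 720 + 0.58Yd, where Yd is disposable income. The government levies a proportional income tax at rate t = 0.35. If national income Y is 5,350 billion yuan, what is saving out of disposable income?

Yd = (1 − 0.35)(5350) = 0.65(5350) = 3477.5
C = 720 + 0.58(3477.5) = 720 + 2016.95 = 2736.95
S = Yd − C = 3477.5 − 2736.95 = 740.55

S = 740.55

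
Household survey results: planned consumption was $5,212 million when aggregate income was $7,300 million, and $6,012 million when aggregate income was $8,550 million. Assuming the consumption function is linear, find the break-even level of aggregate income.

Y = 1500

MPC = (6012 − 5212)/(8550 − 7300) = 800/1250 = 0.64
a = 5212 − 0.64(7300) = 5212 − 4672 = 540
Break-even: Y = a/(1−MPC) = 540/0.36 = 1500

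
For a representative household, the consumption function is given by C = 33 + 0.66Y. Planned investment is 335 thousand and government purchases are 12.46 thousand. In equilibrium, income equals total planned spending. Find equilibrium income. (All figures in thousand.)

Y = 1119

Y = C + I + G = 33 + 0.66Y + 335 + 12.46
Y − 0.66Y = 380.46
0.34Y = 380.46, so Y = 380.46/0.34 = 1119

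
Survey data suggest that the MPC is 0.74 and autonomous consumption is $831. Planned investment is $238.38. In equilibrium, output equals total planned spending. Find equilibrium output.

Y = C + I = 831 + 0.74Y + 238.38
Y − 0.74Y = 1069.38
0.26Y = 1069.38, so Y = 1069.38/0.26 = 4113

Y = 4113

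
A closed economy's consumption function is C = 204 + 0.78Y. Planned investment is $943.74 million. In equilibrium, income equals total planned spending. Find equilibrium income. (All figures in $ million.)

Y = 5217

Y = C + I = 204 + 0.78Y + 943.74
Y − 0.78Y = 1147.74
0.22Y = 1147.74, so Y = 1147.74/0.22 = 5217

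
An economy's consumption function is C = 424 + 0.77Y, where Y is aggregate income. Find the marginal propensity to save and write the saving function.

MPS = 0.23; S = -424 + 0.23Y

MPS = 1 − MPC = 1 − 0.77 = 0.23
S = Y − C = -424 + 0.23Y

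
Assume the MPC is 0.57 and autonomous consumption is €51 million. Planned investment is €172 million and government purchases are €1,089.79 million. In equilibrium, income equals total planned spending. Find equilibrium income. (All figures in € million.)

Y = C + I + G = 51 + 0.57Y + 172 + 1089.79
Y − 0.57Y = 1312.79
0.43Y = 1312.79, so Y = 1312.79/0.43 = 3053

Y = 3053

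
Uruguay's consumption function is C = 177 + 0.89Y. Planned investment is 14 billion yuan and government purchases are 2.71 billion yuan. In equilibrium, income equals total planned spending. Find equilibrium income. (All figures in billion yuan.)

Y = C + I + G = 177 + 0.89Y + 14 + 2.71
Y − 0.89Y = 193.71
0.11Y = 193.71, so Y = 193.71/0.11 = 1761

Y = 1761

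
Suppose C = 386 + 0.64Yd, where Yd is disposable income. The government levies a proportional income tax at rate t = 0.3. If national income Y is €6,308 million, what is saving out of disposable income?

S = 1203.616

Yd = (1 − 0.3)(6308) = 0.7(6308) = 4415.6
C = 386 + 0.64(4415.6) = 386 + 2825.984 = 3211.984
S = Yd − C = 4415.6 − 3211.984 = 1203.616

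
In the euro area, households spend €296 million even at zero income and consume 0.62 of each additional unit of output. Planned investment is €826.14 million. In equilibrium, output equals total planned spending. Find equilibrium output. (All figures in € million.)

Y = 2953

Y = C + I = 296 + 0.62Y + 826.14
Y − 0.62Y = 1122.14
0.38Y = 1122.14, so Y = 1122.14/0.38 = 2953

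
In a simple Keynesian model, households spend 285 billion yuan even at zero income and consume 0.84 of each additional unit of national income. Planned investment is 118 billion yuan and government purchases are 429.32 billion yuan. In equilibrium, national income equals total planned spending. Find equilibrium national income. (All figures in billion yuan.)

Y = 5202

Y = C + I + G = 285 + 0.84Y + 118 + 429.32
Y − 0.84Y = 832.32
0.16Y = 832.32, so Y = 832.32/0.16 = 5202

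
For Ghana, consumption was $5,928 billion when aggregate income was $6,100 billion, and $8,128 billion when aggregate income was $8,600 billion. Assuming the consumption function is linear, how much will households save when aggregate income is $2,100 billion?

S = -308

MPC = (8128 − 5928)/(8600 − 6100) = 2200/2500 = 0.88
a = 5928 − 0.88(6100) = 5928 − 5368 = 560
C = 560 + 0.88(2100) = 2408
S = 2100 − 2408 = -308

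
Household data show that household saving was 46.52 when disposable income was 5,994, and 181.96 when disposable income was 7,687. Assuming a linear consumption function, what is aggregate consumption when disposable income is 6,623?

MPS = ΔS/ΔY = (181.96 − 46.52)/(7687 − 5994) = 135.44/1693 = 0.08
MPC = 1 − MPS = 0.92
Autonomous saving = 46.52 − 0.08(5994) = -433, so a = 433
C = 433 + 0.92(6623) = 433 + 6093.16 = 6526.16

C = 6526.16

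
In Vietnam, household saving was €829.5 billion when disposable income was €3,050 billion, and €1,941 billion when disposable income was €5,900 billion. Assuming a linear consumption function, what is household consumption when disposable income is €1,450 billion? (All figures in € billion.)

MPS = ΔS/ΔY = (1941 − 829.5)/(5900 − 3050) = 1111.5/2850 = 0.39
MPC = 1 − MPS = 0.61
Autonomous saving = 829.5 − 0.39(3050) = -360, so a = 360
C = 360 + 0.61(1450) = 360 + 884.5 = 1244.5

C = 1244.5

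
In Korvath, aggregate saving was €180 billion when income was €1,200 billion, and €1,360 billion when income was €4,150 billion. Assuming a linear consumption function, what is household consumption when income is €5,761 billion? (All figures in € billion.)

C = 3756.6

MPS = ΔS/ΔY = (1360 − 180)/(4150 − 1200) = 1180/2950 = 0.4
MPC = 1 − MPS = 0.6
Autonomous saving = 180 − 0.4(1200) = -300, so a = 300
C = 300 + 0.6(5761) = 300 + 3456.6 = 3756.6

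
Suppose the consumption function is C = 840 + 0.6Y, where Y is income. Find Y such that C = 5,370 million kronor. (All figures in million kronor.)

840 + 0.6Y = 5370
0.6Y = 4530, so Y = 4530/0.6 = 7550

Y = 7550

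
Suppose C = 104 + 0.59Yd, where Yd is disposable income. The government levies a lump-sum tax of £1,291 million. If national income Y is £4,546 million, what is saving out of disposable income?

S = 1230.55

Yd = Y − T = 4546 − 1291 = 3255
C = 104 + 0.59(3255) = 104 + 1920.45 = 2024.45
S = Yd − C = 3255 − 2024.45 = 1230.55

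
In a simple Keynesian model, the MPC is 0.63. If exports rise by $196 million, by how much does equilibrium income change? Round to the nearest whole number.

ΔY ≈ 530

The multiplier is 1/(1 − MPC) = 1/0.37.
ΔY = 196/0.37 = 529.73 ≈ 530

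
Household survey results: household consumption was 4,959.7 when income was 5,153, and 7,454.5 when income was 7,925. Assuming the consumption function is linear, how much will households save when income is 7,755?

MPC = (7454.5 − 4959.7)/(7925 − 5153) = 2494.8/2772 = 0.9
a = 4959.7 − 0.9(5153) = 4959.7 − 4637.7 = 322
C = 322 + 0.9(7755) = 7301.5
S = 7755 − 7301.5 = 453.5

S = 453.5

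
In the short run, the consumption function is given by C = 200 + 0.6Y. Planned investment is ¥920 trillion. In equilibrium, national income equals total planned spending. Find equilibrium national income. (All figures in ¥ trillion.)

Y = C + I = 200 + 0.6Y + 920
Y − 0.6Y = 1120
0.4Y = 1120, so Y = 1120/0.4 = 2800

Y = 2800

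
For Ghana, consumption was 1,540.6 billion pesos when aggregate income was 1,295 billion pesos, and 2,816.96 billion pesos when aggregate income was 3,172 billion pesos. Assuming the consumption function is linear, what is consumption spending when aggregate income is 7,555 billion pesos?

C = 5797.4

MPC = (2816.96 − 1540.6)/(3172 − 1295) = 1276.36/1877 = 0.68
a = 1540.6 − 0.68(1295) = 1540.6 − 880.6 = 660
C = 660 + 0.68(7555) = 660 + 5137.4 = 5797.4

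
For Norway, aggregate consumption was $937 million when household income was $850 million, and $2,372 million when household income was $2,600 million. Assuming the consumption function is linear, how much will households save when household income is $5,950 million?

S = 831

MPC = (2372 − 937)/(2600 − 850) = 1435/1750 = 0.82
a = 937 − 0.82(850) = 937 − 697 = 240
C = 240 + 0.82(5950) = 5119
S = 5950 − 5119 = 831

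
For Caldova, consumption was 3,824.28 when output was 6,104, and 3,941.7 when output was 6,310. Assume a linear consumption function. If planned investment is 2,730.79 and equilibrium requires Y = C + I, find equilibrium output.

MPC = (3941.7 − 3824.28)/(6310 − 6104) = 117.42/206 = 0.57
a = 3824.28 − 0.57(6104) = 345
Equilibrium: Y = 345 + 0.57Y + 2730.79
0.43Y = 3075.79, so Y = 3075.79/0.43 = 7153

Y = 7153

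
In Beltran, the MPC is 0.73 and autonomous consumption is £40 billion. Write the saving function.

S = Y − C = Y − (40 + 0.73Y) = -40 + (1 − 0.73)Y

S = -40 + 0.27Y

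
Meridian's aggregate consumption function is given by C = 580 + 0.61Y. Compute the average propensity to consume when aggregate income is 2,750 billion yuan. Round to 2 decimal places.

C = 580 + 0.61(2750) = 2257.5
APC = C/Y = 2257.5/2750 = 0.82

APC = 0.82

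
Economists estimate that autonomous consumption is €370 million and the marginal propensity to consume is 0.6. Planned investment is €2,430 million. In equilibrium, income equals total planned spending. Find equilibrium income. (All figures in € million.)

Y = C + I = 370 + 0.6Y + 2430
Y − 0.6Y = 2800
0.4Y = 2800, so Y = 2800/0.4 = 7000

Y = 7000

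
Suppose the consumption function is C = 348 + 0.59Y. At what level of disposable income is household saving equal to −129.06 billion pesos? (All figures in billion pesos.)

Y = 534

S = Y − C = -348 + 0.41Y
-348 + 0.41Y = -129.06, so 0.41Y = 218.94 and Y = 534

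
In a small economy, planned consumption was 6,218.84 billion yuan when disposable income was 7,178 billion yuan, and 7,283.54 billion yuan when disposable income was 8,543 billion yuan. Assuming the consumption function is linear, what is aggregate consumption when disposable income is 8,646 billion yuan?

C = 7363.88

MPC = (7283.54 − 6218.84)/(8543 − 7178) = 1064.7/1365 = 0.78
a = 6218.84 − 0.78(7178) = 6218.84 − 5598.84 = 620
C = 620 + 0.78(8646) = 620 + 6743.88 = 7363.88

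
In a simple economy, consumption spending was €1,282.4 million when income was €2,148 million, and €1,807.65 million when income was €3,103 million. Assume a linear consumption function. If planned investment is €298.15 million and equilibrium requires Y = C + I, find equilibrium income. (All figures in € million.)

Y = 887

MPC = (1807.65 − 1282.4)/(3103 − 2148) = 525.25/955 = 0.55
a = 1282.4 − 0.55(2148) = 101
Equilibrium: Y = 101 + 0.55Y + 298.15
0.45Y = 399.15, so Y = 399.15/0.45 = 887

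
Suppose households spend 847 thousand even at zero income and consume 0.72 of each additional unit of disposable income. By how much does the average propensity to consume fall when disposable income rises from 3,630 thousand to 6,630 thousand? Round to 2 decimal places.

ΔAPC = 0.11

At Y = 3630: C = 847 + 0.72(3630) = 3460.6, APC = 3460.6/3630 = 0.953
At Y = 6630: C = 5620.6, APC = 5620.6/6630 = 0.848
Fall in APC = 0.953 − 0.848 = 0.105 ≈ 0.11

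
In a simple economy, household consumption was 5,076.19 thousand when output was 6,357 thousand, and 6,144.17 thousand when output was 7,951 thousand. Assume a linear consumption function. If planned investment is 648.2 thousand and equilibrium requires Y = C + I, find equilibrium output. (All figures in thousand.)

Y = 4440

MPC = (6144.17 − 5076.19)/(7951 − 6357) = 1067.98/1594 = 0.67
a = 5076.19 − 0.67(6357) = 817
Equilibrium: Y = 817 + 0.67Y + 648.2
0.33Y = 1465.2, so Y = 1465.2/0.33 = 4440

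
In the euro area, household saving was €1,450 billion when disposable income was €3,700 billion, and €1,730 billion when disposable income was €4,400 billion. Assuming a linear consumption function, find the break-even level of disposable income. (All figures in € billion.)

Y = 75

MPS = ΔS/ΔY = (1730 − 1450)/(4400 − 3700) = 280/700 = 0.4
MPC = 1 − MPS = 0.6
From S(3700) = 1450: −a + 0.4(3700) = 1450, so a = 1480 − 1450 = 30
Break-even (S = 0): Y = a/MPS = 30/0.4 = 75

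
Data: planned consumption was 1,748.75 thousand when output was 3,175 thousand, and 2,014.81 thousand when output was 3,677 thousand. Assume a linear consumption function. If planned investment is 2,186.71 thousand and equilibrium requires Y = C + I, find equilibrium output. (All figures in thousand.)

MPC = (2014.81 − 1748.75)/(3677 − 3175) = 266.06/502 = 0.53
a = 1748.75 − 0.53(3175) = 66
Equilibrium: Y = 66 + 0.53Y + 2186.71
0.47Y = 2252.71, so Y = 2252.71/0.47 = 4793

Y = 4793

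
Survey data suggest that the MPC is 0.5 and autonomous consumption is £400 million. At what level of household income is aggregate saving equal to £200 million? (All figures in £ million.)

S = Y − C = -400 + 0.5Y
-400 + 0.5Y = 200, so 0.5Y = 600 and Y = 1200

Y = 1200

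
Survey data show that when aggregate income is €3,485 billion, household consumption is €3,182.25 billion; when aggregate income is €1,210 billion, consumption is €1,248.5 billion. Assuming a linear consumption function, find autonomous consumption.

MPC = ΔC/ΔY = (3182.25 − 1248.5)/(3485 − 1210) = 1933.75/2275 = 0.85
a = C − MPC·Y = 1248.5 − 0.85(1210) = 1248.5 − 1028.5 = 220

a = 220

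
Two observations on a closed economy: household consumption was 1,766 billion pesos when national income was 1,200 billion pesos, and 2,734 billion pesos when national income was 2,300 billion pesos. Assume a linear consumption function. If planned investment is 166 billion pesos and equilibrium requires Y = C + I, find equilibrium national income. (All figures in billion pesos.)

Y = 7300

MPC = (2734 − 1766)/(2300 − 1200) = 968/1100 = 0.88
a = 1766 − 0.88(1200) = 710
Equilibrium: Y = 710 + 0.88Y + 166
0.12Y = 876, so Y = 876/0.12 = 7300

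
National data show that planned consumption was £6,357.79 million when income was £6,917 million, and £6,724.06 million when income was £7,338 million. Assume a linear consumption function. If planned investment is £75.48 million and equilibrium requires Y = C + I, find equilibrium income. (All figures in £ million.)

Y = 3196

MPC = (6724.06 − 6357.79)/(7338 − 6917) = 366.27/421 = 0.87
a = 6357.79 − 0.87(6917) = 340
Equilibrium: Y = 340 + 0.87Y + 75.48
0.13Y = 415.48, so Y = 415.48/0.13 = 3196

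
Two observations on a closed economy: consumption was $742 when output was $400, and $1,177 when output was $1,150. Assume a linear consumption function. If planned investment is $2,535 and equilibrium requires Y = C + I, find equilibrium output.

Y = 7250

MPC = (1177 − 742)/(1150 − 400) = 435/750 = 0.58
a = 742 − 0.58(400) = 510
Equilibrium: Y = 510 + 0.58Y + 2535
0.42Y = 3045, so Y = 3045/0.42 = 7250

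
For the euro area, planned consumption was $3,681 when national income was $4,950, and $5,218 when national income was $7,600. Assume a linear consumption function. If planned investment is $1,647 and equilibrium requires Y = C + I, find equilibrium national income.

Y = 5850

MPC = (5218 − 3681)/(7600 − 4950) = 1537/2650 = 0.58
a = 3681 − 0.58(4950) = 810
Equilibrium: Y = 810 + 0.58Y + 1647
0.42Y = 2457, so Y = 2457/0.42 = 5850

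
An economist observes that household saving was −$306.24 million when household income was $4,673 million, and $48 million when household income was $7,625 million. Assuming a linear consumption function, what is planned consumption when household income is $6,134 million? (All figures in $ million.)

C = 6264.92

MPS = ΔS/ΔY = (48 − (-306.24))/(7625 − 4673) = 354.24/2952 = 0.12
MPC = 1 − MPS = 0.88
Autonomous saving = -306.24 − 0.12(4673) = -867, so a = 867
C = 867 + 0.88(6134) = 867 + 5397.92 = 6264.92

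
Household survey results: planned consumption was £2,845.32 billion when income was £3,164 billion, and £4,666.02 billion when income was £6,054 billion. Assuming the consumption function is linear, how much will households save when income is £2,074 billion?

S = -84.62

MPC = (4666.02 − 2845.32)/(6054 − 3164) = 1820.7/2890 = 0.63
a = 2845.32 − 0.63(3164) = 2845.32 − 1993.32 = 852
C = 852 + 0.63(2074) = 2158.62
S = 2074 − 2158.62 = -84.62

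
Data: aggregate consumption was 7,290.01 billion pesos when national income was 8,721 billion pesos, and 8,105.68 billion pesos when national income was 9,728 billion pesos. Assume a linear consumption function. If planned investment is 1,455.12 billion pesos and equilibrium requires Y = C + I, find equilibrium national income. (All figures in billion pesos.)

Y = 8848

MPC = (8105.68 − 7290.01)/(9728 − 8721) = 815.67/1007 = 0.81
a = 7290.01 − 0.81(8721) = 226
Equilibrium: Y = 226 + 0.81Y + 1455.12
0.19Y = 1681.12, so Y = 1681.12/0.19 = 8848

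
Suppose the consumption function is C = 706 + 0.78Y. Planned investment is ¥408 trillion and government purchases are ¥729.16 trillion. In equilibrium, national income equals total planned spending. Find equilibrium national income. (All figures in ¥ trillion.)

Y = 8378

Y = C + I + G = 706 + 0.78Y + 408 + 729.16
Y − 0.78Y = 1843.16
0.22Y = 1843.16, so Y = 1843.16/0.22 = 8378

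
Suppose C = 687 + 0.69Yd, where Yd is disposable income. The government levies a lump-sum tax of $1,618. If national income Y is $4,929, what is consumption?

C = 2971.59

Yd = Y − T = 4929 − 1618 = 3311
C = 687 + 0.69(3311) = 687 + 2284.59 = 2971.59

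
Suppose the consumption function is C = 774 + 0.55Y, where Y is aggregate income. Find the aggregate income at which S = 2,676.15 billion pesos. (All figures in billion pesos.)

Y = 7667

S = Y − C = -774 + 0.45Y
-774 + 0.45Y = 2676.15, so 0.45Y = 3450.15 and Y = 7667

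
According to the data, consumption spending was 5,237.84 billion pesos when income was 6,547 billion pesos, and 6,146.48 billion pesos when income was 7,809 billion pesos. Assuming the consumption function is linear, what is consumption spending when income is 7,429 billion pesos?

MPC = (6146.48 − 5237.84)/(7809 − 6547) = 908.64/1262 = 0.72
a = 5237.84 − 0.72(6547) = 5237.84 − 4713.84 = 524
C = 524 + 0.72(7429) = 524 + 5348.88 = 5872.88

C = 5872.88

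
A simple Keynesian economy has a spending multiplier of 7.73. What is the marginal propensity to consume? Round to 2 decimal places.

k = 1/(1 − MPC), so 1 − MPC = 1/k = 1/7.73 = 0.1294
MPC = 1 − 0.1294 = 0.87

MPC = 0.87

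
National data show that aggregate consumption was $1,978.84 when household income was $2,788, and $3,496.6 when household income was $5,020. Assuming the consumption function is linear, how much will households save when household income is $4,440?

MPC = (3496.6 − 1978.84)/(5020 − 2788) = 1517.76/2232 = 0.68
a = 1978.84 − 0.68(2788) = 1978.84 − 1895.84 = 83
C = 83 + 0.68(4440) = 3102.2
S = 4440 − 3102.2 = 1337.8

S = 1337.8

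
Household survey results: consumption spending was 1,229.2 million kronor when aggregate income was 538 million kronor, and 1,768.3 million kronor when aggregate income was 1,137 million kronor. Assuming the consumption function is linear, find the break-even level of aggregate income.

MPC = (1768.3 − 1229.2)/(1137 − 538) = 539.1/599 = 0.9
a = 1229.2 − 0.9(538) = 1229.2 − 484.2 = 745
Break-even: Y = a/(1−MPC) = 745/0.1 = 7450

Y = 7450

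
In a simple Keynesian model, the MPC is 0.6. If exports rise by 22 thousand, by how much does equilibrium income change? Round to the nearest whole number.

The multiplier is 1/(1 − MPC) = 1/0.4.
ΔY = 22/0.4 = 55.00 ≈ 55

ΔY ≈ 55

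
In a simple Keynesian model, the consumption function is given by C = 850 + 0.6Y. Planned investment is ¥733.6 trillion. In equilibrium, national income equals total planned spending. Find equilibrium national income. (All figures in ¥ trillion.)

Y = 3959

Y = C + I = 850 + 0.6Y + 733.6
Y − 0.6Y = 1583.6
0.4Y = 1583.6, so Y = 1583.6/0.4 = 3959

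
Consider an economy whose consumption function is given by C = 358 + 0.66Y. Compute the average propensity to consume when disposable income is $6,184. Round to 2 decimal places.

C = 358 + 0.66(6184) = 4439.44
APC = C/Y = 4439.44/6184 = 0.72

APC = 0.72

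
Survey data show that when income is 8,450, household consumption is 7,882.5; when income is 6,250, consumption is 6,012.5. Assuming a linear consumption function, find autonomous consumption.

MPC = ΔC/ΔY = (7882.5 − 6012.5)/(8450 − 6250) = 1870/2200 = 0.85
a = C − MPC·Y = 6012.5 − 0.85(6250) = 6012.5 − 5312.5 = 700

a = 700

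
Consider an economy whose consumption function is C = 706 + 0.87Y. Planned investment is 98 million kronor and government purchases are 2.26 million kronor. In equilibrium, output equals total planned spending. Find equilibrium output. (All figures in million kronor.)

Y = 6202

Y = C + I + G = 706 + 0.87Y + 98 + 2.26
Y − 0.87Y = 806.26
0.13Y = 806.26, so Y = 806.26/0.13 = 6202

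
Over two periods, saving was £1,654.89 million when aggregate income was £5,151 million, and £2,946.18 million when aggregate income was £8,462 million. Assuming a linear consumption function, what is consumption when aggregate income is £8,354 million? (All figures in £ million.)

C = 5449.94

MPS = ΔS/ΔY = (2946.18 − 1654.89)/(8462 − 5151) = 1291.29/3311 = 0.39
MPC = 1 − MPS = 0.61
Autonomous saving = 1654.89 − 0.39(5151) = -354, so a = 354
C = 354 + 0.61(8354) = 354 + 5095.94 = 5449.94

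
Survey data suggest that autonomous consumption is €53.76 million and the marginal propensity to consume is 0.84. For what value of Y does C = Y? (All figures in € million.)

At break-even, C = Y: 53.76 + 0.84Y = Y
0.16Y = 53.76, so Y = 53.76/0.16 = 336

Y = 336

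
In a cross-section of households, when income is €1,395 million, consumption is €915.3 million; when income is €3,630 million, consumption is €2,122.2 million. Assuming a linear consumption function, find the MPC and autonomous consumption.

MPC = 0.54; a = 162

MPC = ΔC/ΔY = (2122.2 − 915.3)/(3630 − 1395) = 1206.9/2235 = 0.54
a = C − MPC·Y = 915.3 − 0.54(1395) = 915.3 − 753.3 = 162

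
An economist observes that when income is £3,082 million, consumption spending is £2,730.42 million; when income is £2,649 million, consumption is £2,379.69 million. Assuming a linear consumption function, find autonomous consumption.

a = 234

MPC = ΔC/ΔY = (2730.42 − 2379.69)/(3082 − 2649) = 350.73/433 = 0.81
a = C − MPC·Y = 2379.69 − 0.81(2649) = 2379.69 − 2145.69 = 234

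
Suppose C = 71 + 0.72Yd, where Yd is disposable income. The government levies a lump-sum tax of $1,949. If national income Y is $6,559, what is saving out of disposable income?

Yd = Y − T = 6559 − 1949 = 4610
C = 71 + 0.72(4610) = 71 + 3319.2 = 3390.2
S = Yd − C = 4610 − 3390.2 = 1219.8

S = 1219.8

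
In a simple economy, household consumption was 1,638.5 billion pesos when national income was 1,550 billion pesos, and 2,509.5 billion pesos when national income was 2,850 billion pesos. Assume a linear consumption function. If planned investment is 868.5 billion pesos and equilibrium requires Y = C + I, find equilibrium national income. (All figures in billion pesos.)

Y = 4450

MPC = (2509.5 − 1638.5)/(2850 − 1550) = 871/1300 = 0.67
a = 1638.5 − 0.67(1550) = 600
Equilibrium: Y = 600 + 0.67Y + 868.5
0.33Y = 1468.5, so Y = 1468.5/0.33 = 4450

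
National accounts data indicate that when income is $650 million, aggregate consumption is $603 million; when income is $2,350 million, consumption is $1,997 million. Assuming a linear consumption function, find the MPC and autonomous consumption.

MPC = ΔC/ΔY = (1997 − 603)/(2350 − 650) = 1394/1700 = 0.82
a = C − MPC·Y = 603 − 0.82(650) = 603 − 533 = 70

MPC = 0.82; a = 70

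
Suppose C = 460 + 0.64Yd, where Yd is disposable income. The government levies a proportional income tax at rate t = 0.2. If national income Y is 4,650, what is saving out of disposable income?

Yd = (1 − 0.2)(4650) = 0.8(4650) = 3720
C = 460 + 0.64(3720) = 460 + 2380.8 = 2840.8
S = Yd − C = 3720 − 2840.8 = 879.2

S = 879.2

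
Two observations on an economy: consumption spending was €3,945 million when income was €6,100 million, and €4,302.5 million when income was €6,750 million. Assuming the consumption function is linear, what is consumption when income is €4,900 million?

MPC = (4302.5 − 3945)/(6750 − 6100) = 357.5/650 = 0.55
a = 3945 − 0.55(6100) = 3945 − 3355 = 590
C = 590 + 0.55(4900) = 590 + 2695 = 3285

C = 3285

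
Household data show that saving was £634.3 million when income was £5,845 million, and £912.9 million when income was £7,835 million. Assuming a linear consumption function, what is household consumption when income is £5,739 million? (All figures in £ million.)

C = 5119.54

MPS = ΔS/ΔY = (912.9 − 634.3)/(7835 − 5845) = 278.6/1990 = 0.14
MPC = 1 − MPS = 0.86
Autonomous saving = 634.3 − 0.14(5845) = -184, so a = 184
C = 184 + 0.86(5739) = 184 + 4935.54 = 5119.54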